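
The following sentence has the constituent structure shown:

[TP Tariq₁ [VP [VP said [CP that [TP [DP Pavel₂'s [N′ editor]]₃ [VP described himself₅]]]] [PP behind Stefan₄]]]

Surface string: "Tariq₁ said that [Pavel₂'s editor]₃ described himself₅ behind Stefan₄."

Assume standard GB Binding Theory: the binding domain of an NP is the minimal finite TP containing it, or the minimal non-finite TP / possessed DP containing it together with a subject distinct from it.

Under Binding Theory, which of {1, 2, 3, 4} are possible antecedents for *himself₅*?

{3}

*himself* is an anaphor, so Principle A applies: it must be bound in its binding domain.
Binding domain of *himself₅*: the embedded TP, whose subject is [Pavel₂'s editor]₃.
*Tariq₁* c-commands the anaphor but is outside its binding domain → cannot satisfy Principle A.
*Pavel₂* does not c-command the anaphor → cannot bind it.
*[Pavel₂'s editor]₃* c-commands the anaphor within its binding domain → licit binder.
*Stefan₄* does not c-command the anaphor → cannot bind it.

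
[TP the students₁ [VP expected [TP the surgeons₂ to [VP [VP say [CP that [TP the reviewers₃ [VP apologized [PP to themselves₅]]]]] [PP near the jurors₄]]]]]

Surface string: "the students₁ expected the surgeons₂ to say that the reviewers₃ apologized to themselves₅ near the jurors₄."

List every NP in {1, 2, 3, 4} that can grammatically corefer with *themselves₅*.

{3}

*themselves* is an anaphor, so Principle A applies: it must be bound in its binding domain.
Binding domain of *themselves₅*: the embedded TP, whose subject is the reviewers₃.
*the students₁* c-commands the anaphor but is outside its binding domain → cannot satisfy Principle A.
*the surgeons₂* c-commands the anaphor but is outside its binding domain → cannot satisfy Principle A.
*the reviewers₃* c-commands the anaphor within its binding domain → licit binder.
*the jurors₄* does not c-command the anaphor → cannot bind it.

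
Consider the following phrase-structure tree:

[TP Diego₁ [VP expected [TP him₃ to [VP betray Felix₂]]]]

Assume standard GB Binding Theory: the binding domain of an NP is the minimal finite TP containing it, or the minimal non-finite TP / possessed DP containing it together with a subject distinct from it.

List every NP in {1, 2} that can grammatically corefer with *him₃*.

none

*him* is a pronoun, so Principle B applies: it must be free in its binding domain.
Binding domain of *him₃*: the matrix TP, whose subject is Diego₁.
*Diego₁* c-commands the pronoun within its binding domain → coindexation would violate Principle B.
*Felix₂*: the pronoun c-commands this R-expression → coindexation would violate Principle C on *Felix₂*.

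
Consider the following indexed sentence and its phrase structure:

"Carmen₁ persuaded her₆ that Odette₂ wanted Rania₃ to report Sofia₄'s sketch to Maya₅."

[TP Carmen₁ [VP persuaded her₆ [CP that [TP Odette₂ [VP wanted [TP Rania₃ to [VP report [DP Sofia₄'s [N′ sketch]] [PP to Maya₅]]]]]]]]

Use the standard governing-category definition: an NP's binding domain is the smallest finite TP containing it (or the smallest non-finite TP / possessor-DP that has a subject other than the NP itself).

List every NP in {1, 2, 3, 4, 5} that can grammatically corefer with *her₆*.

*her* is a pronoun, so Principle B applies: it must be free in its binding domain.
Binding domain of *her₆*: the matrix TP, whose subject is Carmen₁.
*Carmen₁* c-commands the pronoun within its binding domain → coindexation would violate Principle B.
*Odette₂*: the pronoun c-commands this R-expression → coindexation would violate Principle C on *Odette₂*.
*Rania₃*: the pronoun c-commands this R-expression → coindexation would violate Principle C on *Rania₃*.
*Sofia₄*: the pronoun c-commands this R-expression → coindexation would violate Principle C on *Sofia₄*.
*Maya₅*: the pronoun c-commands this R-expression → coindexation would violate Principle C on *Maya₅*.

none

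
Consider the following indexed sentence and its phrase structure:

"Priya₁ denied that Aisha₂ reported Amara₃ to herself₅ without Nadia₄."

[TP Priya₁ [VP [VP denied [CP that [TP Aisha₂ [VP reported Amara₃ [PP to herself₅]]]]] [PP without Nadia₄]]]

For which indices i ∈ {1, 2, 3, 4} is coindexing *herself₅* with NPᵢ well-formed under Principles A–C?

*herself* is an anaphor, so Principle A applies: it must be bound in its binding domain.
Binding domain of *herself₅*: the embedded TP, whose subject is Aisha₂.
*Priya₁* c-commands the anaphor but is outside its binding domain → cannot satisfy Principle A.
*Aisha₂* c-commands the anaphor within its binding domain → licit binder.
*Amara₃* c-commands the anaphor within its binding domain → licit binder.
*Nadia₄* does not c-command the anaphor → cannot bind it.

{2, 3}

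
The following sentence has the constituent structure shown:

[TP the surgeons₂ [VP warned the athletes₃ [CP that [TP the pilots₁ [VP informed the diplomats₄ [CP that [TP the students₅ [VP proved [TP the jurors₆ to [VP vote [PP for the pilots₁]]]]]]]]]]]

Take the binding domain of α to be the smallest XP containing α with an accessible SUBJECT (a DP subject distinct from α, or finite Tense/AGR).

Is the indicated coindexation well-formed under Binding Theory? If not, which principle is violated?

The two coindexed NPs are *the pilots₁* (the higher occurrence) and *the pilots₁* (the lower occurrence).
*the pilots₁* (the lower occurrence) is an R-expression. Principle C requires it to be free everywhere.
*the pilots₁* (the higher occurrence) c-commands it and carries the same index.
The R-expression is bound → Principle C violation.

Principle C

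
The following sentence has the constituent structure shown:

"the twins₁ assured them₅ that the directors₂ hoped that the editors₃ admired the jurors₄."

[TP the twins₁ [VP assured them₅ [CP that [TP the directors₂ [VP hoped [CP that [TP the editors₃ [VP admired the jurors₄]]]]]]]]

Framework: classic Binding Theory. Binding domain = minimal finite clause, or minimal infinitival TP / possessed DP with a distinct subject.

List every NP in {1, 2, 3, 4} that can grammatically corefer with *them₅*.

*them* is a pronoun, so Principle B applies: it must be free in its binding domain.
Binding domain of *them₅*: the matrix TP, whose subject is the twins₁.
*the twins₁* c-commands the pronoun within its binding domain → coindexation would violate Principle B.
*the directors₂*: the pronoun c-commands this R-expression → coindexation would violate Principle C on *the directors₂*.
*the editors₃*: the pronoun c-commands this R-expression → coindexation would violate Principle C on *the editors₃*.
*the jurors₄*: the pronoun c-commands this R-expression → coindexation would violate Principle C on *the jurors₄*.

none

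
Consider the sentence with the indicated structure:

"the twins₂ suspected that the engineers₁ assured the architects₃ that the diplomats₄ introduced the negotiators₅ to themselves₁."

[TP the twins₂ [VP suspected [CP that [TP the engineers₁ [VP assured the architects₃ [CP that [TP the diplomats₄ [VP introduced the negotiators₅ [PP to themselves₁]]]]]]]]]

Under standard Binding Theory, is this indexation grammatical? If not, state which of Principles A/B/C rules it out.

Principle A

The two coindexed NPs are *the engineers₁* and *themselves₁*.
*themselves₁* is an anaphor. Principle A requires it to be bound within its binding domain — the embedded TP, whose subject is the diplomats₄.
Within that domain it is c-commanded by *the diplomats₄*, *the negotiators₅*, none of which share its index.
*the engineers₁* does c-command the anaphor, but from outside its binding domain.
The anaphor is unbound in its domain → Principle A violation.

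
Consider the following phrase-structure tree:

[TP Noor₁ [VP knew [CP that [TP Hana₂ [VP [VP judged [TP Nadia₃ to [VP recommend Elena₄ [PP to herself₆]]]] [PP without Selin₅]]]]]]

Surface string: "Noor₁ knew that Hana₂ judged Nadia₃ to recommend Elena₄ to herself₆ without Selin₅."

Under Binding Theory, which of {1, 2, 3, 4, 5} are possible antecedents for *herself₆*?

{3, 4}

*herself* is an anaphor, so Principle A applies: it must be bound in its binding domain.
Binding domain of *herself₆*: the embedded TP, whose subject is Nadia₃.
*Noor₁* c-commands the anaphor but is outside its binding domain → cannot satisfy Principle A.
*Hana₂* c-commands the anaphor but is outside its binding domain → cannot satisfy Principle A.
*Nadia₃* c-commands the anaphor within its binding domain → licit binder.
*Elena₄* c-commands the anaphor within its binding domain → licit binder.
*Selin₅* does not c-command the anaphor → cannot bind it.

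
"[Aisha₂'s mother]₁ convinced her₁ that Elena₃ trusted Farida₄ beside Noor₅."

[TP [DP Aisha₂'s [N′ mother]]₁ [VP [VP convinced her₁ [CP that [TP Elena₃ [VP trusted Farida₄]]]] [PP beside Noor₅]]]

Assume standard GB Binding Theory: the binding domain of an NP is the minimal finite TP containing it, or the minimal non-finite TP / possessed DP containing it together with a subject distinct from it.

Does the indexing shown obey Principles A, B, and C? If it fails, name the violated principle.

Principle B

The two coindexed NPs are *[Aisha₂'s mother]₁* and *her₁*.
*her₁* is a pronoun. Its binding domain is the matrix TP, whose subject is [Aisha₂'s mother]₁.
*[Aisha₂'s mother]₁* c-commands it within that domain and carries the same index.
The pronoun is locally bound → Principle B violation.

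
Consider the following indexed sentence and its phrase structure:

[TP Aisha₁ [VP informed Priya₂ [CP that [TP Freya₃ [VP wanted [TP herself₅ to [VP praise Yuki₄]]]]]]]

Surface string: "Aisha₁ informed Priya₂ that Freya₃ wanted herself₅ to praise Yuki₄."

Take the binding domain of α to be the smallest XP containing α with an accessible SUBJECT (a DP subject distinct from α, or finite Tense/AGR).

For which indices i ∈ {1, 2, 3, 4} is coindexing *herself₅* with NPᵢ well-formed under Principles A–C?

*herself* is an anaphor, so Principle A applies: it must be bound in its binding domain.
Binding domain of *herself₅*: the embedded TP, whose subject is Freya₃.
*Aisha₁* c-commands the anaphor but is outside its binding domain → cannot satisfy Principle A.
*Priya₂* c-commands the anaphor but is outside its binding domain → cannot satisfy Principle A.
*Freya₃* c-commands the anaphor within its binding domain → licit binder.
*Yuki₄* does not c-command the anaphor → cannot bind it.

{3}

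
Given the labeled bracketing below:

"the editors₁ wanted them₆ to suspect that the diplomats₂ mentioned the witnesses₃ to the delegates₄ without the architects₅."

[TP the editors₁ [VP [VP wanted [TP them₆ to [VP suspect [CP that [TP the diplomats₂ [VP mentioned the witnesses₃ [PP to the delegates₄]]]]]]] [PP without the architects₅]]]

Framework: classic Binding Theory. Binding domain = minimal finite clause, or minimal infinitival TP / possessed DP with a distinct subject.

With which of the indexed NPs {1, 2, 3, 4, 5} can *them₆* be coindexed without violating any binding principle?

{5}

*them* is a pronoun, so Principle B applies: it must be free in its binding domain.
Binding domain of *them₆*: the matrix TP, whose subject is the editors₁.
*the editors₁* c-commands the pronoun within its binding domain → coindexation would violate Principle B.
*the diplomats₂*: the pronoun c-commands this R-expression → coindexation would violate Principle C on *the diplomats₂*.
*the witnesses₃*: the pronoun c-commands this R-expression → coindexation would violate Principle C on *the witnesses₃*.
*the delegates₄*: the pronoun c-commands this R-expression → coindexation would violate Principle C on *the delegates₄*.
*the architects₅* and the pronoun do not c-command one another → neither Principle B nor Principle C is at stake; coindexation permitted.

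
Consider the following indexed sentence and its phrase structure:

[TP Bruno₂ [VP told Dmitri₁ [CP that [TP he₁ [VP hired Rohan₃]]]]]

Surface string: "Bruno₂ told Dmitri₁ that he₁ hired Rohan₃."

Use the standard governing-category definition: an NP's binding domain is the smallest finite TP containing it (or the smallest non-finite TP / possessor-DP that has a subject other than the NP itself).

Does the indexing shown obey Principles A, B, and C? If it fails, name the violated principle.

The two coindexed NPs are *Dmitri₁* and *he₁*.
*he₁* is a pronoun; nothing c-commands it within its binding domain (the embedded TP.), so Principle B holds trivially.
*Dmitri₁* is an R-expression; *he₁* does not c-command it, and no other NP shares its index, so Principle C is satisfied.
All principles are respected.

grammatical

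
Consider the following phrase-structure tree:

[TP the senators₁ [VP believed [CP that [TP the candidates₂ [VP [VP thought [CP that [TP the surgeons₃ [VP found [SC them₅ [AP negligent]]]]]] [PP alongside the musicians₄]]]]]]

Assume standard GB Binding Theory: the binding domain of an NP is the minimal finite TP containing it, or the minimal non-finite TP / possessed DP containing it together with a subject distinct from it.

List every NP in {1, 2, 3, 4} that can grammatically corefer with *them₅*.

{1, 2, 4}

*them* is a pronoun, so Principle B applies: it must be free in its binding domain.
Binding domain of *them₅*: the embedded TP, whose subject is the surgeons₃.
*the senators₁* c-commands the pronoun but from outside its binding domain, and is not c-commanded by it → coindexation permitted.
*the candidates₂* c-commands the pronoun but from outside its binding domain, and is not c-commanded by it → coindexation permitted.
*the surgeons₃* c-commands the pronoun within its binding domain → coindexation would violate Principle B.
*the musicians₄* and the pronoun do not c-command one another → neither Principle B nor Principle C is at stake; coindexation permitted.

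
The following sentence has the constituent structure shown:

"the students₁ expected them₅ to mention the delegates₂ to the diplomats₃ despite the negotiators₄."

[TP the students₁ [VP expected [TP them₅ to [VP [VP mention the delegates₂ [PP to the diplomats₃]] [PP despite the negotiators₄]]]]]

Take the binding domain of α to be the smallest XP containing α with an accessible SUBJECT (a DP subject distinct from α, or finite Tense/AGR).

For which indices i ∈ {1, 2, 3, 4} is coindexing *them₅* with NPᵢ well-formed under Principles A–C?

none

*them* is a pronoun, so Principle B applies: it must be free in its binding domain.
Binding domain of *them₅*: the matrix TP, whose subject is the students₁.
*the students₁* c-commands the pronoun within its binding domain → coindexation would violate Principle B.
*the delegates₂*: the pronoun c-commands this R-expression → coindexation would violate Principle C on *the delegates₂*.
*the diplomats₃*: the pronoun c-commands this R-expression → coindexation would violate Principle C on *the diplomats₃*.
*the negotiators₄*: the pronoun c-commands this R-expression → coindexation would violate Principle C on *the negotiators₄*.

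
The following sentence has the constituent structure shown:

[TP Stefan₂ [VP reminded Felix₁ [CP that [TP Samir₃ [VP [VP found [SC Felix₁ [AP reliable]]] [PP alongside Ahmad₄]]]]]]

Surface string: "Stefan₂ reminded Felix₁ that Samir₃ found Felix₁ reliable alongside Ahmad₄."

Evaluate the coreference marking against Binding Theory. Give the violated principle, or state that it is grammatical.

The two coindexed NPs are *Felix₁* (the lower occurrence) and *Felix₁* (the higher occurrence).
*Felix₁* (the lower occurrence) is an R-expression. Principle C requires it to be free everywhere.
*Felix₁* (the higher occurrence) c-commands it and carries the same index.
The R-expression is bound → Principle C violation.

Principle C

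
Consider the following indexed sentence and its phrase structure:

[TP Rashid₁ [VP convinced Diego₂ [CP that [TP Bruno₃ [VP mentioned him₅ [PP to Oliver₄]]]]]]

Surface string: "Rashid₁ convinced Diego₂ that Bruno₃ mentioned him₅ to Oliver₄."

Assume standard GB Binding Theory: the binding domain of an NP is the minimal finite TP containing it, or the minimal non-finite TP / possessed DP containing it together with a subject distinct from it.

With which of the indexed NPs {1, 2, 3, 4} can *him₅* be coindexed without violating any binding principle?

{1, 2}

*him* is a pronoun, so Principle B applies: it must be free in its binding domain.
Binding domain of *him₅*: the embedded TP, whose subject is Bruno₃.
*Rashid₁* c-commands the pronoun but from outside its binding domain, and is not c-commanded by it → coindexation permitted.
*Diego₂* c-commands the pronoun but from outside its binding domain, and is not c-commanded by it → coindexation permitted.
*Bruno₃* c-commands the pronoun within its binding domain → coindexation would violate Principle B.
*Oliver₄*: the pronoun c-commands this R-expression → coindexation would violate Principle C on *Oliver₄*.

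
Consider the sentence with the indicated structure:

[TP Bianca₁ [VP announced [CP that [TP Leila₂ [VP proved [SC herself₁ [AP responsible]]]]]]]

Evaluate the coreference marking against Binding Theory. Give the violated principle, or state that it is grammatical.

Principle A

The two coindexed NPs are *Bianca₁* and *herself₁*.
*herself₁* is an anaphor. Principle A requires it to be bound within its binding domain — the embedded TP, whose subject is Leila₂.
Within that domain it is c-commanded by *Leila₂*, which does not share its index.
*Bianca₁* does c-command the anaphor, but from outside its binding domain.
The anaphor is unbound in its domain → Principle A violation.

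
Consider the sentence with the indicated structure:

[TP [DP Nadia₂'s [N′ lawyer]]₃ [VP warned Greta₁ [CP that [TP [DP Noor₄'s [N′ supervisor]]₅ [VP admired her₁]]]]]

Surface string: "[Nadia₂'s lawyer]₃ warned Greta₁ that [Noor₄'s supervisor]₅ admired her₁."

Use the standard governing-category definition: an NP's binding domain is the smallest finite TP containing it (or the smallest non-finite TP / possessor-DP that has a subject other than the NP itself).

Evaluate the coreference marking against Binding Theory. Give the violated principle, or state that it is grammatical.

grammatical

The two coindexed NPs are *Greta₁* and *her₁*.
*her₁* is a pronoun; its binding domain is the embedded TP, whose subject is [Noor₄'s supervisor]₅. Within that domain it is c-commanded only by *[Noor₄'s supervisor]₅*, which carries a different index — the pronoun is free locally, so Principle B holds.
*Greta₁* is an R-expression; *her₁* does not c-command it, and no other NP shares its index, so Principle C is satisfied.
All principles are respected.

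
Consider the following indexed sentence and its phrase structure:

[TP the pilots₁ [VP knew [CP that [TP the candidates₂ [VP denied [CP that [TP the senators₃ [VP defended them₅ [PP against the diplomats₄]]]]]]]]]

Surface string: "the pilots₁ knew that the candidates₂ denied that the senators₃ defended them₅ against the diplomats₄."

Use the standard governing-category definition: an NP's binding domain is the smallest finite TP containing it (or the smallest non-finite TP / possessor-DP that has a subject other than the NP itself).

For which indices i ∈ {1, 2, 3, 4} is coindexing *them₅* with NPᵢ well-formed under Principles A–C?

*them* is a pronoun, so Principle B applies: it must be free in its binding domain.
Binding domain of *them₅*: the embedded TP, whose subject is the senators₃.
*the pilots₁* c-commands the pronoun but from outside its binding domain, and is not c-commanded by it → coindexation permitted.
*the candidates₂* c-commands the pronoun but from outside its binding domain, and is not c-commanded by it → coindexation permitted.
*the senators₃* c-commands the pronoun within its binding domain → coindexation would violate Principle B.
*the diplomats₄*: the pronoun c-commands this R-expression → coindexation would violate Principle C on *the diplomats₄*.

{1, 2}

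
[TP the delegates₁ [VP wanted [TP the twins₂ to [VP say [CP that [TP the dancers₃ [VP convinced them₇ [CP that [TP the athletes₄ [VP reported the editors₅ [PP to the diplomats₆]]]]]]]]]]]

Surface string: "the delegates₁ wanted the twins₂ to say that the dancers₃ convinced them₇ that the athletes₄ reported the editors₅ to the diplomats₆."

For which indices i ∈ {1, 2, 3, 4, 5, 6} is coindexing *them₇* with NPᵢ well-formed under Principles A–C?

{1, 2}

*them* is a pronoun, so Principle B applies: it must be free in its binding domain.
Binding domain of *them₇*: the embedded TP, whose subject is the dancers₃.
*the delegates₁* c-commands the pronoun but from outside its binding domain, and is not c-commanded by it → coindexation permitted.
*the twins₂* c-commands the pronoun but from outside its binding domain, and is not c-commanded by it → coindexation permitted.
*the dancers₃* c-commands the pronoun within its binding domain → coindexation would violate Principle B.
*the athletes₄*: the pronoun c-commands this R-expression → coindexation would violate Principle C on *the athletes₄*.
*the editors₅*: the pronoun c-commands this R-expression → coindexation would violate Principle C on *the editors₅*.
*the diplomats₆*: the pronoun c-commands this R-expression → coindexation would violate Principle C on *the diplomats₆*.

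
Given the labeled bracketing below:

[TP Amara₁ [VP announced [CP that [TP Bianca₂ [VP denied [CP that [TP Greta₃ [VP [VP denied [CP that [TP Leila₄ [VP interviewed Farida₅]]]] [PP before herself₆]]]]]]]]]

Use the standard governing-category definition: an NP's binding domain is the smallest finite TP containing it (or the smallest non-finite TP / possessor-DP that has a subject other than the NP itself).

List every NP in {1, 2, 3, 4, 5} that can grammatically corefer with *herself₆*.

*herself* is an anaphor, so Principle A applies: it must be bound in its binding domain.
Binding domain of *herself₆*: the embedded TP, whose subject is Greta₃.
*Amara₁* c-commands the anaphor but is outside its binding domain → cannot satisfy Principle A.
*Bianca₂* c-commands the anaphor but is outside its binding domain → cannot satisfy Principle A.
*Greta₃* c-commands the anaphor within its binding domain → licit binder.
*Leila₄* does not c-command the anaphor → cannot bind it.
*Farida₅* does not c-command the anaphor → cannot bind it.

{3}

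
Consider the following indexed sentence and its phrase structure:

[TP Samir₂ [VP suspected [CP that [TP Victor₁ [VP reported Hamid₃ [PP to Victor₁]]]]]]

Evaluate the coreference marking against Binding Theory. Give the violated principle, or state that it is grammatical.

Principle C

The two coindexed NPs are *Victor₁* (the higher occurrence) and *Victor₁* (the lower occurrence).
*Victor₁* (the lower occurrence) is an R-expression. Principle C requires it to be free everywhere.
*Victor₁* (the higher occurrence) c-commands it and carries the same index.
The R-expression is bound → Principle C violation.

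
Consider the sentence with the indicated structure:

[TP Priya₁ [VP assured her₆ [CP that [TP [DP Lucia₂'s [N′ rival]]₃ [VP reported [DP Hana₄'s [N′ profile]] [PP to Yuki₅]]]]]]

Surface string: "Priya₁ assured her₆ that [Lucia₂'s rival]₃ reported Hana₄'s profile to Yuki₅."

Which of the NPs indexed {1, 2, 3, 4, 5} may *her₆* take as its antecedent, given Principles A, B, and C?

*her* is a pronoun, so Principle B applies: it must be free in its binding domain.
Binding domain of *her₆*: the matrix TP, whose subject is Priya₁.
*Priya₁* c-commands the pronoun within its binding domain → coindexation would violate Principle B.
*Lucia₂*: the pronoun c-commands this R-expression → coindexation would violate Principle C on *Lucia₂*.
*[Lucia₂'s rival]₃*: the pronoun c-commands this R-expression → coindexation would violate Principle C on *[Lucia₂'s rival]₃*.
*Hana₄*: the pronoun c-commands this R-expression → coindexation would violate Principle C on *Hana₄*.
*Yuki₅*: the pronoun c-commands this R-expression → coindexation would violate Principle C on *Yuki₅*.

none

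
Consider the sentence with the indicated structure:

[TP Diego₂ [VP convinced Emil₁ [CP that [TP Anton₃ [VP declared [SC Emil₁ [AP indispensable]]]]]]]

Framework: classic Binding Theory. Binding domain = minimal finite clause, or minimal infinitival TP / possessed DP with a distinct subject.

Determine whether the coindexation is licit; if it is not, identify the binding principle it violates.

The two coindexed NPs are *Emil₁* (the lower occurrence) and *Emil₁* (the higher occurrence).
*Emil₁* (the lower occurrence) is an R-expression. Principle C requires it to be free everywhere.
*Emil₁* (the higher occurrence) c-commands it and carries the same index.
The R-expression is bound → Principle C violation.

Principle C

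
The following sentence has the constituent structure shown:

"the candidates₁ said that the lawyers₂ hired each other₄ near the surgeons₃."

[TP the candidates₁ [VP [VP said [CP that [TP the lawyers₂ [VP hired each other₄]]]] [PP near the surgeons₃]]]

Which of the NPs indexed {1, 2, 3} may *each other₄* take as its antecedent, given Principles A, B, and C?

{2}

*each other* is an anaphor, so Principle A applies: it must be bound in its binding domain.
Binding domain of *each other₄*: the embedded TP, whose subject is the lawyers₂.
*the candidates₁* c-commands the anaphor but is outside its binding domain → cannot satisfy Principle A.
*the lawyers₂* c-commands the anaphor within its binding domain → licit binder.
*the surgeons₃* does not c-command the anaphor → cannot bind it.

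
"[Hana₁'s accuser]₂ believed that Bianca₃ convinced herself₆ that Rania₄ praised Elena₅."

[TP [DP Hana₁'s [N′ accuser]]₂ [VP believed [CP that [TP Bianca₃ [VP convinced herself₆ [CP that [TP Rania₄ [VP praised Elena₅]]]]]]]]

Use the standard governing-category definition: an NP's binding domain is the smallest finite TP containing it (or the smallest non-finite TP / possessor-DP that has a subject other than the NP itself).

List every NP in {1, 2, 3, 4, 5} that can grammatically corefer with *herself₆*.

{3}

*herself* is an anaphor, so Principle A applies: it must be bound in its binding domain.
Binding domain of *herself₆*: the embedded TP, whose subject is Bianca₃.
*Hana₁* does not c-command the anaphor → cannot bind it.
*[Hana₁'s accuser]₂* c-commands the anaphor but is outside its binding domain → cannot satisfy Principle A.
*Bianca₃* c-commands the anaphor within its binding domain → licit binder.
*Rania₄* does not c-command the anaphor → cannot bind it.
*Elena₅* does not c-command the anaphor → cannot bind it.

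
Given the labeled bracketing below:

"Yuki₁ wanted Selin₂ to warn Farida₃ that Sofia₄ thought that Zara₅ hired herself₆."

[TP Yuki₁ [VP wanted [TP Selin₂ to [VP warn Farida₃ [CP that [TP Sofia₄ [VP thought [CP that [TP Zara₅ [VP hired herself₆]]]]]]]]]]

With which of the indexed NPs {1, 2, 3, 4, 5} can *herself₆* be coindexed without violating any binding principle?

*herself* is an anaphor, so Principle A applies: it must be bound in its binding domain.
Binding domain of *herself₆*: the embedded TP, whose subject is Zara₅.
*Yuki₁* c-commands the anaphor but is outside its binding domain → cannot satisfy Principle A.
*Selin₂* c-commands the anaphor but is outside its binding domain → cannot satisfy Principle A.
*Farida₃* c-commands the anaphor but is outside its binding domain → cannot satisfy Principle A.
*Sofia₄* c-commands the anaphor but is outside its binding domain → cannot satisfy Principle A.
*Zara₅* c-commands the anaphor within its binding domain → licit binder.

{5}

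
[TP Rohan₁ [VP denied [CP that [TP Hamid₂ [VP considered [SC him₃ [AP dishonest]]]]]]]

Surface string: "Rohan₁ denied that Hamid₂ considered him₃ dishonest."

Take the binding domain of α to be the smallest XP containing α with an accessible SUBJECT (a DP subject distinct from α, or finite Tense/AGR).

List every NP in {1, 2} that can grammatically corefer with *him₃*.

*him* is a pronoun, so Principle B applies: it must be free in its binding domain.
Binding domain of *him₃*: the embedded TP, whose subject is Hamid₂.
*Rohan₁* c-commands the pronoun but from outside its binding domain, and is not c-commanded by it → coindexation permitted.
*Hamid₂* c-commands the pronoun within its binding domain → coindexation would violate Principle B.

{1}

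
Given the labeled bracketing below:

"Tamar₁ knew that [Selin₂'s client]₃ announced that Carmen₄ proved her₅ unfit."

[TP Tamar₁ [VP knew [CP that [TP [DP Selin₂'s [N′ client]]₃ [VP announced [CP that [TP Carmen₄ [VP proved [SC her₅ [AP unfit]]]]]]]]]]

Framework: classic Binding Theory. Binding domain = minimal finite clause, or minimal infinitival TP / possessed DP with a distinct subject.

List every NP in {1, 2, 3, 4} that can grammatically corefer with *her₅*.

{1, 2, 3}

*her* is a pronoun, so Principle B applies: it must be free in its binding domain.
Binding domain of *her₅*: the embedded TP, whose subject is Carmen₄.
*Tamar₁* c-commands the pronoun but from outside its binding domain, and is not c-commanded by it → coindexation permitted.
*Selin₂* and the pronoun do not c-command one another → neither Principle B nor Principle C is at stake; coindexation permitted.
*[Selin₂'s client]₃* c-commands the pronoun but from outside its binding domain, and is not c-commanded by it → coindexation permitted.
*Carmen₄* c-commands the pronoun within its binding domain → coindexation would violate Principle B.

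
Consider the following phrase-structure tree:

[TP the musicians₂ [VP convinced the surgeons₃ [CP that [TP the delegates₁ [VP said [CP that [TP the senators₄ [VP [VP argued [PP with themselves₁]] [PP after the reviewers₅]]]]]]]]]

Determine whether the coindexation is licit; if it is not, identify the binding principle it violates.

Principle A

The two coindexed NPs are *the delegates₁* and *themselves₁*.
*themselves₁* is an anaphor. Principle A requires it to be bound within its binding domain — the embedded TP, whose subject is the senators₄.
Within that domain it is c-commanded by *the senators₄*, which does not share its index.
*the delegates₁* does c-command the anaphor, but from outside its binding domain.
The anaphor is unbound in its domain → Principle A violation.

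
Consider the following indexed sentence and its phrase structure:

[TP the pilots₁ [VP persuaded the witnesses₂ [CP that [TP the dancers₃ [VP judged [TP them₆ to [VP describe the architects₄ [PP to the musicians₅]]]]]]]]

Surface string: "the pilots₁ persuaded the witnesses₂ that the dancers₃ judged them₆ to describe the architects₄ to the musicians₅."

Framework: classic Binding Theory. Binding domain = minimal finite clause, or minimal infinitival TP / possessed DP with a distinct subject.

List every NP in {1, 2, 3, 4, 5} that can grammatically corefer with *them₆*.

*them* is a pronoun, so Principle B applies: it must be free in its binding domain.
Binding domain of *them₆*: the embedded TP, whose subject is the dancers₃.
*the pilots₁* c-commands the pronoun but from outside its binding domain, and is not c-commanded by it → coindexation permitted.
*the witnesses₂* c-commands the pronoun but from outside its binding domain, and is not c-commanded by it → coindexation permitted.
*the dancers₃* c-commands the pronoun within its binding domain → coindexation would violate Principle B.
*the architects₄*: the pronoun c-commands this R-expression → coindexation would violate Principle C on *the architects₄*.
*the musicians₅*: the pronoun c-commands this R-expression → coindexation would violate Principle C on *the musicians₅*.

{1, 2}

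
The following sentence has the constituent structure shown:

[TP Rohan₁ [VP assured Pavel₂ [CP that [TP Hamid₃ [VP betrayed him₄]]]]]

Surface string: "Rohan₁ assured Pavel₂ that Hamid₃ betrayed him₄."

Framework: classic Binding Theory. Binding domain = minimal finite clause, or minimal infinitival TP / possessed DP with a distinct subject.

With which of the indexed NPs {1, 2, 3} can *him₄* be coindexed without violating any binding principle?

{1, 2}

*him* is a pronoun, so Principle B applies: it must be free in its binding domain.
Binding domain of *him₄*: the embedded TP, whose subject is Hamid₃.
*Rohan₁* c-commands the pronoun but from outside its binding domain, and is not c-commanded by it → coindexation permitted.
*Pavel₂* c-commands the pronoun but from outside its binding domain, and is not c-commanded by it → coindexation permitted.
*Hamid₃* c-commands the pronoun within its binding domain → coindexation would violate Principle B.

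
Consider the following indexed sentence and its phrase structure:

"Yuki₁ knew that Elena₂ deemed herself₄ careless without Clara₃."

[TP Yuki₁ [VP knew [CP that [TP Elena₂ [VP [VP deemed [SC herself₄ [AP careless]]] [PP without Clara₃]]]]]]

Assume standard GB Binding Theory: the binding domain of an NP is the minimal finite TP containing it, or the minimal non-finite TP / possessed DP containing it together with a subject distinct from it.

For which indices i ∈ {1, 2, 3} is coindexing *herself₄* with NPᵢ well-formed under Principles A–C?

{2}

*herself* is an anaphor, so Principle A applies: it must be bound in its binding domain.
Binding domain of *herself₄*: the embedded TP, whose subject is Elena₂.
*Yuki₁* c-commands the anaphor but is outside its binding domain → cannot satisfy Principle A.
*Elena₂* c-commands the anaphor within its binding domain → licit binder.
*Clara₃* does not c-command the anaphor → cannot bind it.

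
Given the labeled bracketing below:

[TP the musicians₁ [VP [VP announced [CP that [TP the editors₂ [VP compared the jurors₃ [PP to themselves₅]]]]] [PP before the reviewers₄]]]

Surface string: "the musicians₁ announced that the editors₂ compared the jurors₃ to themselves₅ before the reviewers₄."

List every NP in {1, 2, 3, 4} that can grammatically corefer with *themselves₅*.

*themselves* is an anaphor, so Principle A applies: it must be bound in its binding domain.
Binding domain of *themselves₅*: the embedded TP, whose subject is the editors₂.
*the musicians₁* c-commands the anaphor but is outside its binding domain → cannot satisfy Principle A.
*the editors₂* c-commands the anaphor within its binding domain → licit binder.
*the jurors₃* c-commands the anaphor within its binding domain → licit binder.
*the reviewers₄* does not c-command the anaphor → cannot bind it.

{2, 3}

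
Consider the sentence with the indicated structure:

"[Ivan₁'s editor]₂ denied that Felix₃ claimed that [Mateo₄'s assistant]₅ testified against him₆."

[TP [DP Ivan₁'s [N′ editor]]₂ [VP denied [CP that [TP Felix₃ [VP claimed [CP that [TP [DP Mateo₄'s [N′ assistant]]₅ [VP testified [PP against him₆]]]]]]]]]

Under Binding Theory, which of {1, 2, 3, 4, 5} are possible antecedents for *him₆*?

*him* is a pronoun, so Principle B applies: it must be free in its binding domain.
Binding domain of *him₆*: the embedded TP, whose subject is [Mateo₄'s assistant]₅.
*Ivan₁* and the pronoun do not c-command one another → neither Principle B nor Principle C is at stake; coindexation permitted.
*[Ivan₁'s editor]₂* c-commands the pronoun but from outside its binding domain, and is not c-commanded by it → coindexation permitted.
*Felix₃* c-commands the pronoun but from outside its binding domain, and is not c-commanded by it → coindexation permitted.
*Mateo₄* and the pronoun do not c-command one another → neither Principle B nor Principle C is at stake; coindexation permitted.
*[Mateo₄'s assistant]₅* c-commands the pronoun within its binding domain → coindexation would violate Principle B.

{1, 2, 3, 4}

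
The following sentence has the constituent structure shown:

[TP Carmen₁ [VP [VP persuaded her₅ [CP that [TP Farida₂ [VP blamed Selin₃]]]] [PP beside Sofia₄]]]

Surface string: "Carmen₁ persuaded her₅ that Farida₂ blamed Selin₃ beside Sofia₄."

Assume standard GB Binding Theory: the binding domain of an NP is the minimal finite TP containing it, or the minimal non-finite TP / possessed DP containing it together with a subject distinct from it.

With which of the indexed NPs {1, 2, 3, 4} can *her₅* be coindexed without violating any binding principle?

*her* is a pronoun, so Principle B applies: it must be free in its binding domain.
Binding domain of *her₅*: the matrix TP, whose subject is Carmen₁.
*Carmen₁* c-commands the pronoun within its binding domain → coindexation would violate Principle B.
*Farida₂*: the pronoun c-commands this R-expression → coindexation would violate Principle C on *Farida₂*.
*Selin₃*: the pronoun c-commands this R-expression → coindexation would violate Principle C on *Selin₃*.
*Sofia₄* and the pronoun do not c-command one another → neither Principle B nor Principle C is at stake; coindexation permitted.

{4}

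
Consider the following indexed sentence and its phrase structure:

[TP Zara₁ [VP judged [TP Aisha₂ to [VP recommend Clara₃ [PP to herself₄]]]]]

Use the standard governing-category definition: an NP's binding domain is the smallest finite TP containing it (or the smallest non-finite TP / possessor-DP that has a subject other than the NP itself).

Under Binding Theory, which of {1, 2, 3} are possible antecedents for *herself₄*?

*herself* is an anaphor, so Principle A applies: it must be bound in its binding domain.
Binding domain of *herself₄*: the embedded TP, whose subject is Aisha₂.
*Zara₁* c-commands the anaphor but is outside its binding domain → cannot satisfy Principle A.
*Aisha₂* c-commands the anaphor within its binding domain → licit binder.
*Clara₃* c-commands the anaphor within its binding domain → licit binder.

{2, 3}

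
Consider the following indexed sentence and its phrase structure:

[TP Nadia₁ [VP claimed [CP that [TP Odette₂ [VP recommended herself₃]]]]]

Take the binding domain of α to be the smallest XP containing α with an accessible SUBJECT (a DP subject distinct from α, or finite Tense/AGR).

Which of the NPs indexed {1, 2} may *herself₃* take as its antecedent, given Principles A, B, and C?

*herself* is an anaphor, so Principle A applies: it must be bound in its binding domain.
Binding domain of *herself₃*: the embedded TP, whose subject is Odette₂.
*Nadia₁* c-commands the anaphor but is outside its binding domain → cannot satisfy Principle A.
*Odette₂* c-commands the anaphor within its binding domain → licit binder.

{2}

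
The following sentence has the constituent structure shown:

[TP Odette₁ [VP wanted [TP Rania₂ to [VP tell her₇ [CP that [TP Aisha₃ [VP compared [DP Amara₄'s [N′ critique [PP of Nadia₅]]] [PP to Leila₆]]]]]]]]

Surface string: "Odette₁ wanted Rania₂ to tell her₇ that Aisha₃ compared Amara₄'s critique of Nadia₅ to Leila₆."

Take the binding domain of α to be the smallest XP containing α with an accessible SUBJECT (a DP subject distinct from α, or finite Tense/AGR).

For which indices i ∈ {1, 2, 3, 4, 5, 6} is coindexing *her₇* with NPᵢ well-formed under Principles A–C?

*her* is a pronoun, so Principle B applies: it must be free in its binding domain.
Binding domain of *her₇*: the embedded TP, whose subject is Rania₂.
*Odette₁* c-commands the pronoun but from outside its binding domain, and is not c-commanded by it → coindexation permitted.
*Rania₂* c-commands the pronoun within its binding domain → coindexation would violate Principle B.
*Aisha₃*: the pronoun c-commands this R-expression → coindexation would violate Principle C on *Aisha₃*.
*Amara₄*: the pronoun c-commands this R-expression → coindexation would violate Principle C on *Amara₄*.
*Nadia₅*: the pronoun c-commands this R-expression → coindexation would violate Principle C on *Nadia₅*.
*Leila₆*: the pronoun c-commands this R-expression → coindexation would violate Principle C on *Leila₆*.

{1}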